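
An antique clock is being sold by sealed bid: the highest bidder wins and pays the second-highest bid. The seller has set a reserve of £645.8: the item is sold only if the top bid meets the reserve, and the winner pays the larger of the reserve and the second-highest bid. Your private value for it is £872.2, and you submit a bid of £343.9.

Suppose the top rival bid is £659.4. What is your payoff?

Your bid £343.9 is below the highest competing bid £659.4, so you lose. Payoff £0.

£0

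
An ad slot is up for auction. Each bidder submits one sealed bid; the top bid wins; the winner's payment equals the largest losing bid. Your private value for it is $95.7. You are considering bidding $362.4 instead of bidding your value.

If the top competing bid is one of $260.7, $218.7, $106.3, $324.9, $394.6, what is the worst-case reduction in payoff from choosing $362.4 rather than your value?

$260.7: truthful gives $0, deviation gives −$165 → loss $165.
$218.7: truthful gives $0, deviation gives −$123 → loss $123.
$106.3: truthful gives $0, deviation gives −$10.6 → loss $10.6.
$324.9: truthful gives $0, deviation gives −$229.2 → loss $229.2.
$394.6: same outcome either way → loss $0.
Maximum loss: $229.2.

$229.2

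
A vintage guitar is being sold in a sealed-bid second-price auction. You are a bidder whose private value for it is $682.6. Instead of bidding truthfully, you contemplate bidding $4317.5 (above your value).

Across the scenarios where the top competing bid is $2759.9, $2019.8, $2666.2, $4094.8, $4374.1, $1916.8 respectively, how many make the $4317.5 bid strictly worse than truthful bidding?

5

The deviation hurts exactly when the highest competing bid lies strictly between $682.6 and $4317.5 — overbidding then wins at a price above your value.
$2759.9: inside the interval → strictly worse (loss $2077.3).
$2019.8: inside the interval → strictly worse (loss $1337.2).
$2666.2: inside the interval → strictly worse (loss $1983.6).
$4094.8: inside the interval → strictly worse (loss $3412.2).
$4374.1: above both → same outcome either way.
$1916.8: inside the interval → strictly worse (loss $1234.2).
Count: 5.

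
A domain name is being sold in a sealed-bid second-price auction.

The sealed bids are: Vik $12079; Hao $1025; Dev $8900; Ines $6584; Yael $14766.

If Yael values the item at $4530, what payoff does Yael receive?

Highest bid: Yael at $14766, so Yael wins.
Second-highest bid: Vik at $12079 — that is the price the winner pays.
Yael's payoff = value − price = $4530 − $12079 = −$7549.

−$7549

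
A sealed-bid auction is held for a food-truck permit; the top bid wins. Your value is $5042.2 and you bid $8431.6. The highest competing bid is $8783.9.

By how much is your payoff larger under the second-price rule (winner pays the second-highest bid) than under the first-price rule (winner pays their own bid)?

Your bid $8431.6 is below $8783.9, so you lose under either rule.
Payoff is $0 in both cases; difference = $0.

$0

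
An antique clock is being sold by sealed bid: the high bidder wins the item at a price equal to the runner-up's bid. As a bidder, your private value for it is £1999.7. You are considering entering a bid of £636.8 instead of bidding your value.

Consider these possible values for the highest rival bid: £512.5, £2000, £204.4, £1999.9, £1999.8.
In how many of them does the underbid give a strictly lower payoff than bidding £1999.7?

0

The deviation hurts exactly when the highest competing bid lies strictly between £636.8 and £1999.7 — underbidding then forfeits a profitable win.
£512.5: below both → same outcome either way.
£2000: above both → same outcome either way.
£204.4: below both → same outcome either way.
£1999.9: above both → same outcome either way.
£1999.8: above both → same outcome either way.
Count: 0.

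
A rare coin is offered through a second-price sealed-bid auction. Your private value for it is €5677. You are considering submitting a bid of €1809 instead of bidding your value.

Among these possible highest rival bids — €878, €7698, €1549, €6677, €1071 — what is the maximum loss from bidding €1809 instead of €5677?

€878: same outcome either way → loss €0.
€7698: same outcome either way → loss €0.
€1549: same outcome either way → loss €0.
€6677: same outcome either way → loss €0.
€1071: same outcome either way → loss €0.
Maximum loss: €0.

€0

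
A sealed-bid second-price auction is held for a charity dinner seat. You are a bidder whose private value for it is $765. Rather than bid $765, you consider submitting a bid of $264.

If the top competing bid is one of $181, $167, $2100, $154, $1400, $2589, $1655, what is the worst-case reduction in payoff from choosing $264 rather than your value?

$181: same outcome either way → loss $0.
$167: same outcome either way → loss $0.
$2100: same outcome either way → loss $0.
$154: same outcome either way → loss $0.
$1400: same outcome either way → loss $0.
$2589: same outcome either way → loss $0.
$1655: same outcome either way → loss $0.
Maximum loss: $0.

$0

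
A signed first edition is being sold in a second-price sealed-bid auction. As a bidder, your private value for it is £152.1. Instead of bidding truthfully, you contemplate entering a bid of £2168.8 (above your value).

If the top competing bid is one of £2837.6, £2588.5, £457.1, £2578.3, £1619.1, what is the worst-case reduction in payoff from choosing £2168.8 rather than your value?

£1467

£2837.6: same outcome either way → loss £0.
£2588.5: same outcome either way → loss £0.
£457.1: truthful gives £0, deviation gives −£305 → loss £305.
£2578.3: same outcome either way → loss £0.
£1619.1: truthful gives £0, deviation gives −£1467 → loss £1467.
Maximum loss: £1467.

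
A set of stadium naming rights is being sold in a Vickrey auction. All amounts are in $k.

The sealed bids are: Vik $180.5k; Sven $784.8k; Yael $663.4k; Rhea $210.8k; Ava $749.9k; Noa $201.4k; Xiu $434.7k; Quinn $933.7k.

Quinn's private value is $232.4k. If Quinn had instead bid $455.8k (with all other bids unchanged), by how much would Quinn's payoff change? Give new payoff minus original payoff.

The highest bid among the other bidders is $784.8k; Quinn's bid doesn't change that.
Original bid $933.7k: Quinn is highest, pays the top rival bid $784.8k; payoff $232.4k − $784.8k = −$552.4k.
Alternative bid $455.8k: Quinn is not highest (top rival bid is $784.8k); payoff $0k.
Change in payoff = $0k − (−$552.4k) = $552.4k.

$552.4k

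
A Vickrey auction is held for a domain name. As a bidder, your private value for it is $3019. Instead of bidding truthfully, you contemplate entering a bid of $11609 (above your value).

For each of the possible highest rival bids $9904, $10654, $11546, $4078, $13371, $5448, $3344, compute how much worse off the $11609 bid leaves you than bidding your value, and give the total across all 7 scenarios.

$26860

The deviation costs you only when the competing bid falls strictly between $3019 and $11609; elsewhere both bids give the same outcome.
$9904: truthful payoff $0, deviation payoff −$6885 → loss $6885.
$10654: truthful payoff $0, deviation payoff −$7635 → loss $7635.
$11546: truthful payoff $0, deviation payoff −$8527 → loss $8527.
$4078: truthful payoff $0, deviation payoff −$1059 → loss $1059.
$13371: outcomes coincide → loss $0.
$5448: truthful payoff $0, deviation payoff −$2429 → loss $2429.
$3344: truthful payoff $0, deviation payoff −$325 → loss $325.
Total loss = $6885 + $7635 + $8527 + $1059 + $2429 + $325 = $26860.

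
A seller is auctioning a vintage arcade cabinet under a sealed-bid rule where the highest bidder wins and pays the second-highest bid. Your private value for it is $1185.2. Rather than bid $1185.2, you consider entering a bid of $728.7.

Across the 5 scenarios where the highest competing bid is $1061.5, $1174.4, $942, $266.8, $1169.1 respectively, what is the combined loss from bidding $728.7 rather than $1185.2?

$393.8

The deviation costs you only when the competing bid falls strictly between $728.7 and $1185.2; elsewhere both bids give the same outcome.
$1061.5: truthful payoff $123.7, deviation payoff $0 → loss $123.7.
$1174.4: truthful payoff $10.8, deviation payoff $0 → loss $10.8.
$942: truthful payoff $243.2, deviation payoff $0 → loss $243.2.
$266.8: outcomes coincide → loss $0.
$1169.1: truthful payoff $16.1, deviation payoff $0 → loss $16.1.
Total loss = $123.7 + $10.8 + $243.2 + $16.1 = $393.8.
Because the price is fixed by the runner-up's bid, deviating from your value can only change a good outcome into a bad one — never the reverse.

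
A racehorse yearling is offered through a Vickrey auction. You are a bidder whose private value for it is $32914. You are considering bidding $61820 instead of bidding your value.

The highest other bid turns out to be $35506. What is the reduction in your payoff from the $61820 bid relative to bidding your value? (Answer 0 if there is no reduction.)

Bidding your value $32914: you lose (since $32914 < $35506). Payoff $0.
Bidding $61820: you win and pay $35506. Payoff $32914 − $35506 = −$2592.
The competing bid $35506 lies between your value and your inflated bid, so overbidding wins an item priced above your value.
Loss from deviating = $0 − (−$2592) = $2592.

$2592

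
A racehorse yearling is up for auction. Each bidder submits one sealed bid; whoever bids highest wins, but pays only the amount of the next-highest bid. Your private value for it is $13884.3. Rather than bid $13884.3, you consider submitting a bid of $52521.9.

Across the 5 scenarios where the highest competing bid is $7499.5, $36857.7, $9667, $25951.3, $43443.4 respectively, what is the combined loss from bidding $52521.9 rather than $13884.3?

The deviation costs you only when the competing bid falls strictly between $13884.3 and $52521.9; elsewhere both bids give the same outcome.
$7499.5: outcomes coincide → loss $0.
$36857.7: truthful payoff $0, deviation payoff −$22973.4 → loss $22973.4.
$9667: outcomes coincide → loss $0.
$25951.3: truthful payoff $0, deviation payoff −$12067 → loss $12067.
$43443.4: truthful payoff $0, deviation payoff −$29559.1 → loss $29559.1.
Total loss = $22973.4 + $12067 + $29559.1 = $64599.5.

$64599.5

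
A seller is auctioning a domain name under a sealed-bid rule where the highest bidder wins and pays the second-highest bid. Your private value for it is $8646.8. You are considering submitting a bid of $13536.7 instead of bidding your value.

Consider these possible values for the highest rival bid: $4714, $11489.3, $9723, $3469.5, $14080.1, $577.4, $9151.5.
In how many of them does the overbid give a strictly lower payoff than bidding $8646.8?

The deviation hurts exactly when the highest competing bid lies strictly between $8646.8 and $13536.7 — overbidding then wins at a price above your value.
$4714: below both → same outcome either way.
$11489.3: inside the interval → strictly worse (loss $2842.5).
$9723: inside the interval → strictly worse (loss $1076.2).
$3469.5: below both → same outcome either way.
$14080.1: above both → same outcome either way.
$577.4: below both → same outcome either way.
$9151.5: inside the interval → strictly worse (loss $504.7).
Count: 3.

3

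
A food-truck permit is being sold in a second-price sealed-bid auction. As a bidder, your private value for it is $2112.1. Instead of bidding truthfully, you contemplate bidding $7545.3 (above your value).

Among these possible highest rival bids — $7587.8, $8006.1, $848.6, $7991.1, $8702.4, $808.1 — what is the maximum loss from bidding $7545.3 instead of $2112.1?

$0

$7587.8: same outcome either way → loss $0.
$8006.1: same outcome either way → loss $0.
$848.6: same outcome either way → loss $0.
$7991.1: same outcome either way → loss $0.
$8702.4: same outcome either way → loss $0.
$808.1: same outcome either way → loss $0.
Maximum loss: $0.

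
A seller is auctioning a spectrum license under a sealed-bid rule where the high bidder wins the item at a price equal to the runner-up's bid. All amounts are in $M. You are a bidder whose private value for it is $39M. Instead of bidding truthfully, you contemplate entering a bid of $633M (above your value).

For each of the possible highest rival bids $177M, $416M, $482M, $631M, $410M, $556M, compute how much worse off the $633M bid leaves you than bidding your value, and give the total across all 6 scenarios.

The deviation costs you only when the competing bid falls strictly between $39M and $633M; elsewhere both bids give the same outcome.
$177M: truthful payoff $0M, deviation payoff −$138M → loss $138M.
$416M: truthful payoff $0M, deviation payoff −$377M → loss $377M.
$482M: truthful payoff $0M, deviation payoff −$443M → loss $443M.
$631M: truthful payoff $0M, deviation payoff −$592M → loss $592M.
$410M: truthful payoff $0M, deviation payoff −$371M → loss $371M.
$556M: truthful payoff $0M, deviation payoff −$517M → loss $517M.
Total loss = $138M + $377M + $443M + $592M + $371M + $517M = $2438M.
In a second-price auction your bid sets only whether you win, not what you pay, so bidding your true value is weakly dominant.

$2438M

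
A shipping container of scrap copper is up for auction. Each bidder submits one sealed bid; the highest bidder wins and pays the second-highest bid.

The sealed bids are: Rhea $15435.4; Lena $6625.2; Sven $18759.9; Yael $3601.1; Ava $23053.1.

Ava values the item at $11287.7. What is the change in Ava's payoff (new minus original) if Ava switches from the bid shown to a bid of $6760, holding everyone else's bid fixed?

$7472.2

The highest bid among the other bidders is $18759.9; Ava's bid doesn't change that.
Original bid $23053.1: Ava is highest, pays the top rival bid $18759.9; payoff $11287.7 − $18759.9 = −$7472.2.
Alternative bid $6760: Ava is not highest (top rival bid is $18759.9); payoff $0.
Change in payoff = $0 − (−$7472.2) = $7472.2.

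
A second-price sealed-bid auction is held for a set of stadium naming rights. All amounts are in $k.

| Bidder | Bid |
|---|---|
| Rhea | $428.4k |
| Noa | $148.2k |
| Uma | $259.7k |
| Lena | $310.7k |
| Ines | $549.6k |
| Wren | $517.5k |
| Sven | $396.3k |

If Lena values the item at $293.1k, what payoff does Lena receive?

Highest bid: Ines at $549.6k, so Ines wins.
Second-highest bid: Wren at $517.5k — that is the price the winner pays.
Lena did not win, so Lena pays nothing and receives nothing: payoff $0k.

$0k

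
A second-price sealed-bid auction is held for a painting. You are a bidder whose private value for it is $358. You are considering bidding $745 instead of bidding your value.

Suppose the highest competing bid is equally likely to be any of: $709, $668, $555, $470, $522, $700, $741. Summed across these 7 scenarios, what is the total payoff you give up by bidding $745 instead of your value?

$1859

The deviation costs you only when the competing bid falls strictly between $358 and $745; elsewhere both bids give the same outcome.
$709: truthful payoff $0, deviation payoff −$351 → loss $351.
$668: truthful payoff $0, deviation payoff −$310 → loss $310.
$555: truthful payoff $0, deviation payoff −$197 → loss $197.
$470: truthful payoff $0, deviation payoff −$112 → loss $112.
$522: truthful payoff $0, deviation payoff −$164 → loss $164.
$700: truthful payoff $0, deviation payoff −$342 → loss $342.
$741: truthful payoff $0, deviation payoff −$383 → loss $383.
Total loss = $351 + $310 + $197 + $112 + $164 + $342 + $383 = $1859.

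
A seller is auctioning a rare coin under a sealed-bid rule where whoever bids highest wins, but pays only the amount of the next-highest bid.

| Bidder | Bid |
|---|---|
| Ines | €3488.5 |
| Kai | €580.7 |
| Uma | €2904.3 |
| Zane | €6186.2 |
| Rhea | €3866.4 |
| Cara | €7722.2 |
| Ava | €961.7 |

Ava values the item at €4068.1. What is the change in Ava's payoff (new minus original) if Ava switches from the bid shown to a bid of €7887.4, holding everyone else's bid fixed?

−€3654.1

The highest bid among the other bidders is €7722.2; Ava's bid doesn't change that.
Original bid €961.7: Ava is not highest (top rival bid is €7722.2); payoff €0.
Alternative bid €7887.4: Ava is highest, pays the top rival bid €7722.2; payoff €4068.1 − €7722.2 = −€3654.1.
Change in payoff = −€3654.1 − (€0) = −€3654.1.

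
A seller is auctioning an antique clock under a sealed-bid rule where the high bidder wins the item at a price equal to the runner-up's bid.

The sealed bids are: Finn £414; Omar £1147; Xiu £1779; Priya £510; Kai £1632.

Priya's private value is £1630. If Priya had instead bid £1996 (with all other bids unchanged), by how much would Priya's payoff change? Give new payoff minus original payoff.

−£149

The highest bid among the other bidders is £1779; Priya's bid doesn't change that.
Original bid £510: Priya is not highest (top rival bid is £1779); payoff £0.
Alternative bid £1996: Priya is highest, pays the top rival bid £1779; payoff £1630 − £1779 = −£149.
Change in payoff = −£149 − (£0) = −£149.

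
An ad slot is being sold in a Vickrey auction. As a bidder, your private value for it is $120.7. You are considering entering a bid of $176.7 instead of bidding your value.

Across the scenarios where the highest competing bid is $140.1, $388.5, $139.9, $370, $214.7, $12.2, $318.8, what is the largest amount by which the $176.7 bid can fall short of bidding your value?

$19.4

$140.1: truthful gives $0, deviation gives −$19.4 → loss $19.4.
$388.5: same outcome either way → loss $0.
$139.9: truthful gives $0, deviation gives −$19.2 → loss $19.2.
$370: same outcome either way → loss $0.
$214.7: same outcome either way → loss $0.
$12.2: same outcome either way → loss $0.
$318.8: same outcome either way → loss $0.
Maximum loss: $19.4.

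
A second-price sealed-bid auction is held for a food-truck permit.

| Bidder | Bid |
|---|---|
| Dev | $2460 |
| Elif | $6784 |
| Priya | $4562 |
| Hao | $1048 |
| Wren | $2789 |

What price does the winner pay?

Highest bid: Elif at $6784, so Elif wins.
Second-highest bid: Priya at $4562 — that is the price the winner pays.

$4562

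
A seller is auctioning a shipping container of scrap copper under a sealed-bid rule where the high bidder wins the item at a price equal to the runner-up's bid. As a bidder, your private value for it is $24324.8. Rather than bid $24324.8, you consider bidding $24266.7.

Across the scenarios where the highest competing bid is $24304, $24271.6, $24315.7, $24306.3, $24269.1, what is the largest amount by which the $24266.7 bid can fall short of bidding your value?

$24304: truthful gives $20.8, deviation gives $0 → loss $20.8.
$24271.6: truthful gives $53.2, deviation gives $0 → loss $53.2.
$24315.7: truthful gives $9.1, deviation gives $0 → loss $9.1.
$24306.3: truthful gives $18.5, deviation gives $0 → loss $18.5.
$24269.1: truthful gives $55.7, deviation gives $0 → loss $55.7.
Maximum loss: $55.7.

$55.7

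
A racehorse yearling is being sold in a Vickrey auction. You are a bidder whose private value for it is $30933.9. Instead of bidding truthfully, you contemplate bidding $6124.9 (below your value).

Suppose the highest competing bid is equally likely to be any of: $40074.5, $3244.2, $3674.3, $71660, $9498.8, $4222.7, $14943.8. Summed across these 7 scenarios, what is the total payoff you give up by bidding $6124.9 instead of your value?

The deviation costs you only when the competing bid falls strictly between $6124.9 and $30933.9; elsewhere both bids give the same outcome.
$40074.5: outcomes coincide → loss $0.
$3244.2: outcomes coincide → loss $0.
$3674.3: outcomes coincide → loss $0.
$71660: outcomes coincide → loss $0.
$9498.8: truthful payoff $21435.1, deviation payoff $0 → loss $21435.1.
$4222.7: outcomes coincide → loss $0.
$14943.8: truthful payoff $15990.1, deviation payoff $0 → loss $15990.1.
Total loss = $21435.1 + $15990.1 = $37425.2.
Because the price is fixed by the runner-up's bid, deviating from your value can only change a good outcome into a bad one — never the reverse.

$37425.2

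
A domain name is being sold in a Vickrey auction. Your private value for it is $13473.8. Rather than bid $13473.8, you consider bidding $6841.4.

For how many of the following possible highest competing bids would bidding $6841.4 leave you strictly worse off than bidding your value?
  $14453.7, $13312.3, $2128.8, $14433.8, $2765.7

The deviation hurts exactly when the highest competing bid lies strictly between $6841.4 and $13473.8 — underbidding then forfeits a profitable win.
$14453.7: above both → same outcome either way.
$13312.3: inside the interval → strictly worse (loss $161.5).
$2128.8: below both → same outcome either way.
$14433.8: above both → same outcome either way.
$2765.7: below both → same outcome either way.
Count: 1.

1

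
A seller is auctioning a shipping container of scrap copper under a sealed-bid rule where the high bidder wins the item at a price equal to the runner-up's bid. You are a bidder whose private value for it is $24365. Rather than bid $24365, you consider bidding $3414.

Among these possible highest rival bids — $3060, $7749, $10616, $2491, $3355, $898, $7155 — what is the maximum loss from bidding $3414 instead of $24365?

$3060: same outcome either way → loss $0.
$7749: truthful gives $16616, deviation gives $0 → loss $16616.
$10616: truthful gives $13749, deviation gives $0 → loss $13749.
$2491: same outcome either way → loss $0.
$3355: same outcome either way → loss $0.
$898: same outcome either way → loss $0.
$7155: truthful gives $17210, deviation gives $0 → loss $17210.
Maximum loss: $17210.

$17210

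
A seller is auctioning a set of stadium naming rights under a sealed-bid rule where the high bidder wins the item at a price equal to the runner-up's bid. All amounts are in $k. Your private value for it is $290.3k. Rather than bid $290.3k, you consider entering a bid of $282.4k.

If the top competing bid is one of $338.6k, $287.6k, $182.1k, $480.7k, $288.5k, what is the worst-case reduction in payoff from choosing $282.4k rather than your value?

$2.7k

$338.6k: same outcome either way → loss $0k.
$287.6k: truthful gives $2.7k, deviation gives $0k → loss $2.7k.
$182.1k: same outcome either way → loss $0k.
$480.7k: same outcome either way → loss $0k.
$288.5k: truthful gives $1.8k, deviation gives $0k → loss $1.8k.
Maximum loss: $2.7k.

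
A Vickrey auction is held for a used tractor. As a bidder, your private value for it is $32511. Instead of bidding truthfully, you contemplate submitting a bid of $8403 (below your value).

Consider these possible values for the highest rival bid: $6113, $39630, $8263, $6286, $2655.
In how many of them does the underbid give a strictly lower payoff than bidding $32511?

0

The deviation hurts exactly when the highest competing bid lies strictly between $8403 and $32511 — underbidding then forfeits a profitable win.
$6113: below both → same outcome either way.
$39630: above both → same outcome either way.
$8263: below both → same outcome either way.
$6286: below both → same outcome either way.
$2655: below both → same outcome either way.
Count: 0.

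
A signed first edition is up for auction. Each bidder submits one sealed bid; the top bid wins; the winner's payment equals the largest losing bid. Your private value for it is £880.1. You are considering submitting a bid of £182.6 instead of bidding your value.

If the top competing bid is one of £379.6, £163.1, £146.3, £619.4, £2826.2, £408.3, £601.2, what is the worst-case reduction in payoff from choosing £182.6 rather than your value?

£379.6: truthful gives £500.5, deviation gives £0 → loss £500.5.
£163.1: same outcome either way → loss £0.
£146.3: same outcome either way → loss £0.
£619.4: truthful gives £260.7, deviation gives £0 → loss £260.7.
£2826.2: same outcome either way → loss £0.
£408.3: truthful gives £471.8, deviation gives £0 → loss £471.8.
£601.2: truthful gives £278.9, deviation gives £0 → loss £278.9.
Maximum loss: £500.5.

£500.5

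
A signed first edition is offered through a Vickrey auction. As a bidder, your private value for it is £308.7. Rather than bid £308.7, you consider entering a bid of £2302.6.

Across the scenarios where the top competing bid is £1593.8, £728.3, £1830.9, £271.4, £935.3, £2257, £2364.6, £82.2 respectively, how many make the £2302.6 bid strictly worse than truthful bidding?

5

The deviation hurts exactly when the highest competing bid lies strictly between £308.7 and £2302.6 — overbidding then wins at a price above your value.
£1593.8: inside the interval → strictly worse (loss £1285.1).
£728.3: inside the interval → strictly worse (loss £419.6).
£1830.9: inside the interval → strictly worse (loss £1522.2).
£271.4: below both → same outcome either way.
£935.3: inside the interval → strictly worse (loss £626.6).
£2257: inside the interval → strictly worse (loss £1948.3).
£2364.6: above both → same outcome either way.
£82.2: below both → same outcome either way.
Count: 5.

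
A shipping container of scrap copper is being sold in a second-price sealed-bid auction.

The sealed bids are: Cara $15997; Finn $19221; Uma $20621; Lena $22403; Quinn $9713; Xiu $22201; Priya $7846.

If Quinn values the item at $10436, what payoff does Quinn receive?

Highest bid: Lena at $22403, so Lena wins.
Second-highest bid: Xiu at $22201 — that is the price the winner pays.
Quinn did not win, so Quinn pays nothing and receives nothing: payoff $0.

$0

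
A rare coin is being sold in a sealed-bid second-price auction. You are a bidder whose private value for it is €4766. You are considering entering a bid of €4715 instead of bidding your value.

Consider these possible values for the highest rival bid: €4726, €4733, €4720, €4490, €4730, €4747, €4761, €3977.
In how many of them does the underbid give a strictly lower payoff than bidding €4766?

The deviation hurts exactly when the highest competing bid lies strictly between €4715 and €4766 — underbidding then forfeits a profitable win.
€4726: inside the interval → strictly worse (loss €40).
€4733: inside the interval → strictly worse (loss €33).
€4720: inside the interval → strictly worse (loss €46).
€4490: below both → same outcome either way.
€4730: inside the interval → strictly worse (loss €36).
€4747: inside the interval → strictly worse (loss €19).
€4761: inside the interval → strictly worse (loss €5).
€3977: below both → same outcome either way.
Count: 6.

6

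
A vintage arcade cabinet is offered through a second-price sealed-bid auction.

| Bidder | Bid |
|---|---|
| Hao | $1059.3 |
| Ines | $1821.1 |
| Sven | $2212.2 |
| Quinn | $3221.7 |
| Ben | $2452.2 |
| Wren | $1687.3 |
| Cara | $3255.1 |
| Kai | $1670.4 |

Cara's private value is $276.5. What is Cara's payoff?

Highest bid: Cara at $3255.1, so Cara wins.
Second-highest bid: Quinn at $3221.7 — that is the price the winner pays.
Cara's payoff = value − price = $276.5 − $3221.7 = −$2945.2.

−$2945.2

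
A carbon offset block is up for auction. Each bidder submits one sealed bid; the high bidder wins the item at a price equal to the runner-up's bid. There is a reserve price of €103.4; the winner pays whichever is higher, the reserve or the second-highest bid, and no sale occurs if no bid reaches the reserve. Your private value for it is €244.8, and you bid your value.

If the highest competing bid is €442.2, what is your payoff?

Your bid €244.8 is below the highest competing bid €442.2, so you lose. Payoff €0.

€0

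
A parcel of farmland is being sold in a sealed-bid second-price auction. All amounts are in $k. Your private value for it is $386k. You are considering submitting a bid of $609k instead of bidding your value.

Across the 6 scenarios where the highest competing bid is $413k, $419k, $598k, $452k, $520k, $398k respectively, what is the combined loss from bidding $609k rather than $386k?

$484k

The deviation costs you only when the competing bid falls strictly between $386k and $609k; elsewhere both bids give the same outcome.
$413k: truthful payoff $0k, deviation payoff −$27k → loss $27k.
$419k: truthful payoff $0k, deviation payoff −$33k → loss $33k.
$598k: truthful payoff $0k, deviation payoff −$212k → loss $212k.
$452k: truthful payoff $0k, deviation payoff −$66k → loss $66k.
$520k: truthful payoff $0k, deviation payoff −$134k → loss $134k.
$398k: truthful payoff $0k, deviation payoff −$12k → loss $12k.
Total loss = $27k + $33k + $212k + $66k + $134k + $12k = $484k.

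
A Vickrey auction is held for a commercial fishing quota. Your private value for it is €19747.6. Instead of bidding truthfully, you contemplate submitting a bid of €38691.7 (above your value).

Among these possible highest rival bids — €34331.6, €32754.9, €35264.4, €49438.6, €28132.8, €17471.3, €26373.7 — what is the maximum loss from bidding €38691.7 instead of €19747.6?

€34331.6: truthful gives €0, deviation gives −€14584 → loss €14584.
€32754.9: truthful gives €0, deviation gives −€13007.3 → loss €13007.3.
€35264.4: truthful gives €0, deviation gives −€15516.8 → loss €15516.8.
€49438.6: same outcome either way → loss €0.
€28132.8: truthful gives €0, deviation gives −€8385.2 → loss €8385.2.
€17471.3: same outcome either way → loss €0.
€26373.7: truthful gives €0, deviation gives −€6626.1 → loss €6626.1.
Maximum loss: €15516.8.

€15516.8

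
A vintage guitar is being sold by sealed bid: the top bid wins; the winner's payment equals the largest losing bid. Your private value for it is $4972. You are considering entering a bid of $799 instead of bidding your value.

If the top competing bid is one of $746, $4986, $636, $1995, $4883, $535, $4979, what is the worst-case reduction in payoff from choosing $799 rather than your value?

$2977

$746: same outcome either way → loss $0.
$4986: same outcome either way → loss $0.
$636: same outcome either way → loss $0.
$1995: truthful gives $2977, deviation gives $0 → loss $2977.
$4883: truthful gives $89, deviation gives $0 → loss $89.
$535: same outcome either way → loss $0.
$4979: same outcome either way → loss $0.
Maximum loss: $2977.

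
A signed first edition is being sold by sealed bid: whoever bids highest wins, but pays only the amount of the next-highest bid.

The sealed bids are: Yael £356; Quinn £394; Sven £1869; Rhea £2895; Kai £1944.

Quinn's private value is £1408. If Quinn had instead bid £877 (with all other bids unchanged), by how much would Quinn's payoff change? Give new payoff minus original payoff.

The highest bid among the other bidders is £2895; Quinn's bid doesn't change that.
Original bid £394: Quinn is not highest (top rival bid is £2895); payoff £0.
Alternative bid £877: Quinn is not highest (top rival bid is £2895); payoff £0.
Change in payoff = £0 − (£0) = £0.

£0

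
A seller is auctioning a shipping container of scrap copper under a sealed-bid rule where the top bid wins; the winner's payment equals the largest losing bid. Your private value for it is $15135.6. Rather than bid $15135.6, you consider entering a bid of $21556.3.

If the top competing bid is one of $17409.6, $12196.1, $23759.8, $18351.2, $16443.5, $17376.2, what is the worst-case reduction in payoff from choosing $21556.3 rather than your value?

$17409.6: truthful gives $0, deviation gives −$2274 → loss $2274.
$12196.1: same outcome either way → loss $0.
$23759.8: same outcome either way → loss $0.
$18351.2: truthful gives $0, deviation gives −$3215.6 → loss $3215.6.
$16443.5: truthful gives $0, deviation gives −$1307.9 → loss $1307.9.
$17376.2: truthful gives $0, deviation gives −$2240.6 → loss $2240.6.
Maximum loss: $3215.6.

$3215.6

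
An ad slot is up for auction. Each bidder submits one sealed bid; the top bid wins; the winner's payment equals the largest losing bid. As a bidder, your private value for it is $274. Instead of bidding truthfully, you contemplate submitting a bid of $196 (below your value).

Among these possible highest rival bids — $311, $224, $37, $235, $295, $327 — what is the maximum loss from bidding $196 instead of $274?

$311: same outcome either way → loss $0.
$224: truthful gives $50, deviation gives $0 → loss $50.
$37: same outcome either way → loss $0.
$235: truthful gives $39, deviation gives $0 → loss $39.
$295: same outcome either way → loss $0.
$327: same outcome either way → loss $0.
Maximum loss: $50.

$50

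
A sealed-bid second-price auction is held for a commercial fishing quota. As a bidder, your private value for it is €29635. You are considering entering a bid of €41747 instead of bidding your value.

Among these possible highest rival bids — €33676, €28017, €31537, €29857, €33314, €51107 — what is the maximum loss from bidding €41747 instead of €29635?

€4041

€33676: truthful gives €0, deviation gives −€4041 → loss €4041.
€28017: same outcome either way → loss €0.
€31537: truthful gives €0, deviation gives −€1902 → loss €1902.
€29857: truthful gives €0, deviation gives −€222 → loss €222.
€33314: truthful gives €0, deviation gives −€3679 → loss €3679.
€51107: same outcome either way → loss €0.
Maximum loss: €4041.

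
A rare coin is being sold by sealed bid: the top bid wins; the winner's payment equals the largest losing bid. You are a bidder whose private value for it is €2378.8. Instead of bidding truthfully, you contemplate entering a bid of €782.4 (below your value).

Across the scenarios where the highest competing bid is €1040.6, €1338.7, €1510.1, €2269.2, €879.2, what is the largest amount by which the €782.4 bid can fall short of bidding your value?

€1040.6: truthful gives €1338.2, deviation gives €0 → loss €1338.2.
€1338.7: truthful gives €1040.1, deviation gives €0 → loss €1040.1.
€1510.1: truthful gives €868.7, deviation gives €0 → loss €868.7.
€2269.2: truthful gives €109.6, deviation gives €0 → loss €109.6.
€879.2: truthful gives €1499.6, deviation gives €0 → loss €1499.6.
Maximum loss: €1499.6.

€1499.6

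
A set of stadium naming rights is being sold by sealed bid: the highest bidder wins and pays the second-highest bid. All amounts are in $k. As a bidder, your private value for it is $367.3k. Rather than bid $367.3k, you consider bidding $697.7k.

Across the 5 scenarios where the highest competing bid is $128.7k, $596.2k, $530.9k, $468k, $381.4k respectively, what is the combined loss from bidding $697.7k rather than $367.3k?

The deviation costs you only when the competing bid falls strictly between $367.3k and $697.7k; elsewhere both bids give the same outcome.
$128.7k: outcomes coincide → loss $0k.
$596.2k: truthful payoff $0k, deviation payoff −$228.9k → loss $228.9k.
$530.9k: truthful payoff $0k, deviation payoff −$163.6k → loss $163.6k.
$468k: truthful payoff $0k, deviation payoff −$100.7k → loss $100.7k.
$381.4k: truthful payoff $0k, deviation payoff −$14.1k → loss $14.1k.
Total loss = $228.9k + $163.6k + $100.7k + $14.1k = $507.3k.

$507.3k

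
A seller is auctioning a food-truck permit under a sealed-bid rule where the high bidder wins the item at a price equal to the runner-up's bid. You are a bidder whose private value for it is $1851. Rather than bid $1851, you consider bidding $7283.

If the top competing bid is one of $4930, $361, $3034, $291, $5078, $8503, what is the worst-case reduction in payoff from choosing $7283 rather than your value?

$3227

$4930: truthful gives $0, deviation gives −$3079 → loss $3079.
$361: same outcome either way → loss $0.
$3034: truthful gives $0, deviation gives −$1183 → loss $1183.
$291: same outcome either way → loss $0.
$5078: truthful gives $0, deviation gives −$3227 → loss $3227.
$8503: same outcome either way → loss $0.
Maximum loss: $3227.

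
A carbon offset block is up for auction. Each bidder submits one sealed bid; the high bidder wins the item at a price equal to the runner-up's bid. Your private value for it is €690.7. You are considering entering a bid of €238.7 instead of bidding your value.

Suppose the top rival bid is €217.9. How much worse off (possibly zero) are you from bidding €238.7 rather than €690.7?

Bidding your value €690.7: you win (since €690.7 > €217.9) and pay €217.9. Payoff €472.8.
Bidding €238.7: you win and pay €217.9. Payoff €690.7 − €217.9 = €472.8.
Difference = €472.8 − €472.8 = €0; both bids lead to the same outcome because the competing bid is below both your value and your alternative bid.

€0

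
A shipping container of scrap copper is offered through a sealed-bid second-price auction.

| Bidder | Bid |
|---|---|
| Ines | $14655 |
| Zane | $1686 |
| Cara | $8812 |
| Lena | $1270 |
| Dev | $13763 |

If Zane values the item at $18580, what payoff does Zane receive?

Highest bid: Ines at $14655, so Ines wins.
Second-highest bid: Dev at $13763 — that is the price the winner pays.
Zane did not win, so Zane pays nothing and receives nothing: payoff $0.

$0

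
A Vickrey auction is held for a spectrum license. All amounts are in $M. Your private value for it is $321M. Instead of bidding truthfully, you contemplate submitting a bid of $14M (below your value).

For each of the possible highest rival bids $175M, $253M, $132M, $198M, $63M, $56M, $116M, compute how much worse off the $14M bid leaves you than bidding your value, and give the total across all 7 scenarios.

$1254M

The deviation costs you only when the competing bid falls strictly between $14M and $321M; elsewhere both bids give the same outcome.
$175M: truthful payoff $146M, deviation payoff $0M → loss $146M.
$253M: truthful payoff $68M, deviation payoff $0M → loss $68M.
$132M: truthful payoff $189M, deviation payoff $0M → loss $189M.
$198M: truthful payoff $123M, deviation payoff $0M → loss $123M.
$63M: truthful payoff $258M, deviation payoff $0M → loss $258M.
$56M: truthful payoff $265M, deviation payoff $0M → loss $265M.
$116M: truthful payoff $205M, deviation payoff $0M → loss $205M.
Total loss = $146M + $68M + $189M + $123M + $258M + $265M + $205M = $1254M.
Because the price is fixed by the runner-up's bid, deviating from your value can only change a good outcome into a bad one — never the reverse.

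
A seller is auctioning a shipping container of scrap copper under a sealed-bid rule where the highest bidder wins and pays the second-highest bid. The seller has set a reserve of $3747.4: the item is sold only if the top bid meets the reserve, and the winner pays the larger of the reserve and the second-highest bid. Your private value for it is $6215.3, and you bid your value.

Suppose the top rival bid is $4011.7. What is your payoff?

$2203.6

Your bid $6215.3 is the highest and exceeds the reserve.
Price = max(second-highest bid, reserve) = max($4011.7, $3747.4) = $4011.7.
Payoff = $6215.3 − $4011.7 = $2203.6.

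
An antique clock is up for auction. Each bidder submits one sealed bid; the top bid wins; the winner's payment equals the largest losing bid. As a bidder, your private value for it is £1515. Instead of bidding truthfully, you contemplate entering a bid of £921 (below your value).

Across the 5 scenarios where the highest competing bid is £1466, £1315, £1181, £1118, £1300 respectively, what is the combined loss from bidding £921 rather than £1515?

The deviation costs you only when the competing bid falls strictly between £921 and £1515; elsewhere both bids give the same outcome.
£1466: truthful payoff £49, deviation payoff £0 → loss £49.
£1315: truthful payoff £200, deviation payoff £0 → loss £200.
£1181: truthful payoff £334, deviation payoff £0 → loss £334.
£1118: truthful payoff £397, deviation payoff £0 → loss £397.
£1300: truthful payoff £215, deviation payoff £0 → loss £215.
Total loss = £49 + £200 + £334 + £397 + £215 = £1195.

£1195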